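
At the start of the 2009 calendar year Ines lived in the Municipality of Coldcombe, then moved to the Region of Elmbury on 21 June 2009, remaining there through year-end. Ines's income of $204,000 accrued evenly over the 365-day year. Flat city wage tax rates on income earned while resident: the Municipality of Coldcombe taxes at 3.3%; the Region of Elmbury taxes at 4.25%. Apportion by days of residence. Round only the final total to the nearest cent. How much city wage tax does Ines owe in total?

The Municipality of Coldcombe, 1 January – 20 June 2009: 171 days → $204,000 × 3.3% × 171/365 = $3,153.8959
The Region of Elmbury, 21 June – 31 December 2009: 194 days → $204,000 × 4.25% × 194/365 = $4,608.1644
Total = $7,762.0603

$7,762.06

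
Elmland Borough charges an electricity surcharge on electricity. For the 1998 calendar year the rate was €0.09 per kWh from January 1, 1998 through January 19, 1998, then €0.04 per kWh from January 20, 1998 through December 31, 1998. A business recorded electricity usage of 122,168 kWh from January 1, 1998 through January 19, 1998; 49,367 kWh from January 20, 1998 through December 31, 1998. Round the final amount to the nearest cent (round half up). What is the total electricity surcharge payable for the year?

€12,969.80

January 1 – January 19, 1998: 122,168 kWh at €0.09/kWh → €10,995.12
January 20 – December 31, 1998: 49,367 kWh at €0.04/kWh → €1,974.68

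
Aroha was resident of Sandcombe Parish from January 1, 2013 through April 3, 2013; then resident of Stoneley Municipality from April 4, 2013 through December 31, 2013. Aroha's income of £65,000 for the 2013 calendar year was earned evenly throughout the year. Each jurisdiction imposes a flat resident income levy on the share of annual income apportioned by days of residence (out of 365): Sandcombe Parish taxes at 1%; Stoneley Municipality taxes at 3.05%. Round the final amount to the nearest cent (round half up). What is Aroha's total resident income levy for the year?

Sandcombe Parish, January 1 – April 3, 2013: 93 days → £65,000 × 1% × 93/365 = £165.6164
Stoneley Municipality, April 4 – December 31, 2013: 272 days → £65,000 × 3.05% × 272/365 = £1,477.3699
Total = £1,642.9863

£1,642.99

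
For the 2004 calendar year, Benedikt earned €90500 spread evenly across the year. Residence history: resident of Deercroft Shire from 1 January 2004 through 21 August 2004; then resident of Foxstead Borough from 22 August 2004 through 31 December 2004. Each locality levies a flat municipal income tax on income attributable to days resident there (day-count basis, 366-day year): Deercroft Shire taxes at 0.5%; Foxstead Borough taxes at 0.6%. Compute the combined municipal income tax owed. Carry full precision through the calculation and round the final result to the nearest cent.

€485.14

Deercroft Shire, 1 January – 21 August 2004: 234 days → €90500 × 0.5% × 234/366 = €289.3033
Foxstead Borough, 22 August – 31 December 2004: 132 days → €90500 × 0.6% × 132/366 = €195.8361
Total = €485.1393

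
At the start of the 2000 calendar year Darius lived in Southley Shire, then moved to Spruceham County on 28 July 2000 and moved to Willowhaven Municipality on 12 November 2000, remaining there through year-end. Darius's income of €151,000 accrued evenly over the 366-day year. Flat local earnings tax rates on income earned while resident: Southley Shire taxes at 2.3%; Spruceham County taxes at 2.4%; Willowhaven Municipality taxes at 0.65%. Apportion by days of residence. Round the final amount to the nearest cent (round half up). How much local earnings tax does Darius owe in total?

Southley Shire, 1 January – 27 July 2000: 209 days → €151,000 × 2.3% × 209/366 = €1,983.2158
Spruceham County, 28 July – 11 November 2000: 107 days → €151,000 × 2.4% × 107/366 = €1,059.4754
Willowhaven Municipality, 12 November – 31 December 2000: 50 days → €151,000 × 0.65% × 50/366 = €134.0847
Total = €3,176.7760

€3,176.78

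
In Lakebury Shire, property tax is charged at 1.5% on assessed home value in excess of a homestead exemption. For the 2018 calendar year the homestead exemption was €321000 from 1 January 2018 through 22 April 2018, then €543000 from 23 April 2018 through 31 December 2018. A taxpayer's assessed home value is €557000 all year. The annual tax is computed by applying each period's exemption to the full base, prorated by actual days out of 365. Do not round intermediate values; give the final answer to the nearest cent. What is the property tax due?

€1231.81

1 January – 22 April 2018: 112 days, exemption €321000 → (€557000 − €321000) × 1.5% × 112/365 = €1086.2466
23 April – 31 December 2018: 253 days, exemption €543000 → (€557000 − €543000) × 1.5% × 253/365 = €145.5616
Total = €1231.8082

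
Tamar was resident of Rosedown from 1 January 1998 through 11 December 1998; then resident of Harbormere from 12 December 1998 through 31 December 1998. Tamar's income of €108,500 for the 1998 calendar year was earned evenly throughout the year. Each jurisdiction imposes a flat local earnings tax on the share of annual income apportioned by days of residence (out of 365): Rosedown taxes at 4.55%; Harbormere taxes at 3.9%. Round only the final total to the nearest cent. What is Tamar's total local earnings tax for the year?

€4,898.11

Rosedown, 1 January – 11 December 1998: 345 days → €108,500 × 4.55% × 345/365 = €4,666.2432
Harbormere, 12 December – 31 December 1998: 20 days → €108,500 × 3.9% × 20/365 = €231.8630
Total = €4,898.1062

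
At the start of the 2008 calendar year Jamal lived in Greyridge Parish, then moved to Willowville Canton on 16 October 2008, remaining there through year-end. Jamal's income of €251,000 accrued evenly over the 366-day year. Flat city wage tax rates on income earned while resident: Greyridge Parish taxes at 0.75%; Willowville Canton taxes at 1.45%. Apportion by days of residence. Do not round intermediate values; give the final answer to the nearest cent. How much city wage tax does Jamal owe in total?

Greyridge Parish, 1 January – 15 October 2008: 289 days → €251,000 × 0.75% × 289/366 = €1,486.4549
Willowville Canton, 16 October – 31 December 2008: 77 days → €251,000 × 1.45% × 77/366 = €765.6872
Total = €2,252.1421

€2,252.14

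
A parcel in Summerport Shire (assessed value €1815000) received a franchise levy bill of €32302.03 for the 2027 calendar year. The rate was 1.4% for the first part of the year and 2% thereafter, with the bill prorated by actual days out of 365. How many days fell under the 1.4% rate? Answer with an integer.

134 days

Let d = days at the first rate; then 365 − d days at the second rate.
€1815000 × [1.4%·d + 2%·(365−d)] / 365 = €32302.03
Solving gives d = 134, so the new rate took effect on 15 May 2027.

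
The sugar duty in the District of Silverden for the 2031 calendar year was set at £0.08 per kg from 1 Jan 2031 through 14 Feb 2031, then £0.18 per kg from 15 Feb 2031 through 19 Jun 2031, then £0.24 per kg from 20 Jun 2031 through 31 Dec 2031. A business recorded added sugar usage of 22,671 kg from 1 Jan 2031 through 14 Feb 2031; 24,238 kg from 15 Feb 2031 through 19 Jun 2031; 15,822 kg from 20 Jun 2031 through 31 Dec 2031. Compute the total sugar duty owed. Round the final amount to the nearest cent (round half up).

1 Jan – 14 Feb 2031: 22,671 kg at £0.08/kg → £1,813.68
15 Feb – 19 Jun 2031: 24,238 kg at £0.18/kg → £4,362.84
20 Jun – 31 Dec 2031: 15,822 kg at £0.24/kg → £3,797.28

£9,973.80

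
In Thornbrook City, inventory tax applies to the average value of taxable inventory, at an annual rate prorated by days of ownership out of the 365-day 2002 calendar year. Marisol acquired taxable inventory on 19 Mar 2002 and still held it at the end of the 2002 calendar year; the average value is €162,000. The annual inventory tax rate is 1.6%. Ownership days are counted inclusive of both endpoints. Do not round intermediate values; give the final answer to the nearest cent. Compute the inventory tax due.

€2,045.19

Days held (19 Mar – 31 Dec 2002): 288 out of 365
Tax = €162,000 × 1.6% × 288/365 = €2,045.1945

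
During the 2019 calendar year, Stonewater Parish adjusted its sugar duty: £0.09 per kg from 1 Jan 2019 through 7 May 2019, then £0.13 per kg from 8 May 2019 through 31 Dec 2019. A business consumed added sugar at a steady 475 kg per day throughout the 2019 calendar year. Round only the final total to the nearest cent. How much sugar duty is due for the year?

£20,125.75

1 Jan – 7 May 2019: 127 days × 475 kg/day = 60,325 kg at £0.09/kg → £5,429.25
8 May – 31 Dec 2019: 238 days × 475 kg/day = 113,050 kg at £0.13/kg → £14,696.50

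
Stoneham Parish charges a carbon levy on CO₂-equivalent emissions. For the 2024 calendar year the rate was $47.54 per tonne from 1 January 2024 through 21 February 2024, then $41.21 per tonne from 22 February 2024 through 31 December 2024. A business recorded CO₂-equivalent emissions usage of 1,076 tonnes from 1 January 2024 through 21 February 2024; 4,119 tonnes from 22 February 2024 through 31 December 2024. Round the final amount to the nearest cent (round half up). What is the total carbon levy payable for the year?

$220,897.03

1 January – 21 February 2024: 1,076 tonnes at $47.54/tonne → $51,153.04
22 February – 31 December 2024: 4,119 tonnes at $41.21/tonne → $169,743.99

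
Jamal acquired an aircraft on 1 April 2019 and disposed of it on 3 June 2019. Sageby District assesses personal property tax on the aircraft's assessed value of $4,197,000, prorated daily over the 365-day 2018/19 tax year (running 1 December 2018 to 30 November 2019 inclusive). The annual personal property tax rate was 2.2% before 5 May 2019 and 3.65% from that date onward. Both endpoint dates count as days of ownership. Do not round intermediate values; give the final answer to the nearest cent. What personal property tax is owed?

$21,191.98

1 April – 4 May 2019: 34 days at 2.2% → $4,197,000 × 2.2% × 34/365 = $8,600.9753
5 May – 3 June 2019: 30 days at 3.65% → $4,197,000 × 3.65% × 30/365 = $12,591.0000
Total = $21,191.9753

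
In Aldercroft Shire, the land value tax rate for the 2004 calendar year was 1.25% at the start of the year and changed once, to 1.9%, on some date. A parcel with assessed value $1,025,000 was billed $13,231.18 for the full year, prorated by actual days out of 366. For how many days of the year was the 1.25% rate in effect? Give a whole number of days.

343 days

Let d = days at the first rate; then 366 − d days at the second rate.
$1,025,000 × [1.25%·d + 1.9%·(366−d)] / 366 = $13,231.18
Solving gives d = 343, so the new rate took effect on December 9, 2004.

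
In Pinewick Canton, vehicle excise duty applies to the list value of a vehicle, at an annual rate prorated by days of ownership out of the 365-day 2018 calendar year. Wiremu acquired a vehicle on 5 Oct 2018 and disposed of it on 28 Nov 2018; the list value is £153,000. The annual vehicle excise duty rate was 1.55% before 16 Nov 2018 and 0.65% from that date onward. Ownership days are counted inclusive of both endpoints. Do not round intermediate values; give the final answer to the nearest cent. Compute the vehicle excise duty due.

£308.31

5 Oct – 15 Nov 2018: 42 days at 1.55% → £153,000 × 1.55% × 42/365 = £272.8849
16 Nov – 28 Nov 2018: 13 days at 0.65% → £153,000 × 0.65% × 13/365 = £35.4205
Total = £308.3055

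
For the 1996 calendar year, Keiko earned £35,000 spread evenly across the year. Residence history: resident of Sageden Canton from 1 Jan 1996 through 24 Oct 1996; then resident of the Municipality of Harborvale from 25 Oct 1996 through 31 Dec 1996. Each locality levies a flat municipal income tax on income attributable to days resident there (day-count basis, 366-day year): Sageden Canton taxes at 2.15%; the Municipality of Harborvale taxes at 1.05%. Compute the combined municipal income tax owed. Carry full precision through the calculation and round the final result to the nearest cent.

Sageden Canton, 1 Jan – 24 Oct 1996: 298 days → £35,000 × 2.15% × 298/366 = £612.6913
The Municipality of Harborvale, 25 Oct – 31 Dec 1996: 68 days → £35,000 × 1.05% × 68/366 = £68.2787
Total = £680.9699

£680.97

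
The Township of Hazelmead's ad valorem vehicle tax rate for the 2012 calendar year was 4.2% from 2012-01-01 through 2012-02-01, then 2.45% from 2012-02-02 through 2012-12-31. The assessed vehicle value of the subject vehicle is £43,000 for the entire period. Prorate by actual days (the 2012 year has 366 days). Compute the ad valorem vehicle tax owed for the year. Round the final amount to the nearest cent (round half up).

£1,119.29

2012-01-01 to 2012-02-01: 32 days at 4.2% → £43,000 × 4.2% × 32/366 = £157.9016
2012-02-02 to 2012-12-31: 334 days at 2.45% → £43,000 × 2.45% × 334/366 = £961.3907
Total = £1,119.2923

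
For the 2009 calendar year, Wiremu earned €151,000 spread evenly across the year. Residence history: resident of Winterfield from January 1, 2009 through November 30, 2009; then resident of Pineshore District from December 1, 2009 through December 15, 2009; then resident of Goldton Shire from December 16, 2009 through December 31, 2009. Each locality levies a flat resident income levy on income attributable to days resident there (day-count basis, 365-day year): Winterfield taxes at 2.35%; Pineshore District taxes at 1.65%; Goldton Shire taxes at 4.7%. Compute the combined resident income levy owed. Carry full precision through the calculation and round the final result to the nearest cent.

€3,660.61

Winterfield, January 1 – November 30, 2009: 334 days → €151,000 × 2.35% × 334/365 = €3,247.1205
Pineshore District, December 1 – December 15, 2009: 15 days → €151,000 × 1.65% × 15/365 = €102.3904
Goldton Shire, December 16 – December 31, 2009: 16 days → €151,000 × 4.7% × 16/365 = €311.1014
Total = €3,660.6123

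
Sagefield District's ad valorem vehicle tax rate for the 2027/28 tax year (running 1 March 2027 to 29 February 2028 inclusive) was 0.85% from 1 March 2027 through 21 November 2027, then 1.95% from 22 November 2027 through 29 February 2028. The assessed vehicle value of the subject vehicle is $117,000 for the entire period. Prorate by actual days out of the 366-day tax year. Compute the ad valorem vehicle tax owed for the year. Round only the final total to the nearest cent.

$1,346.14

1 March – 21 November 2027: 266 days at 0.85% → $117,000 × 0.85% × 266/366 = $722.7787
22 November 2027 – 29 February 2028: 100 days at 1.95% → $117,000 × 1.95% × 100/366 = $623.3607
Total = $1,346.1393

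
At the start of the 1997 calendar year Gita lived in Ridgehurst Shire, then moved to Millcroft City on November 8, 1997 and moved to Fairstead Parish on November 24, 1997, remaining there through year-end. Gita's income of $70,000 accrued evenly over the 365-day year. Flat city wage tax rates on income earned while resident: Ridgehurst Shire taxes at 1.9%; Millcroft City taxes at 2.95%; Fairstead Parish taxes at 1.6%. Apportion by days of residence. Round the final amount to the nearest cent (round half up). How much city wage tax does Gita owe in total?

Ridgehurst Shire, January 1 – November 7, 1997: 311 days → $70,000 × 1.9% × 311/365 = $1,133.2329
Millcroft City, November 8 – November 23, 1997: 16 days → $70,000 × 2.95% × 16/365 = $90.5205
Fairstead Parish, November 24 – December 31, 1997: 38 days → $70,000 × 1.6% × 38/365 = $116.6027
Total = $1,340.3562

$1,340.36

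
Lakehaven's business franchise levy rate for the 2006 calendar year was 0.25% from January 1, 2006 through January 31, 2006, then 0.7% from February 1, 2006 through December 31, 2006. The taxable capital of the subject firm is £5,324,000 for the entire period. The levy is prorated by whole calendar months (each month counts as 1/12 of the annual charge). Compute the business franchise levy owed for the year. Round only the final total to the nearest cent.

January 1 – January 31, 2006: 1 month at 0.25% → £5,324,000 × 0.25% × 1/12 = £1,109.1667
February 1 – December 31, 2006: 11 months at 0.7% → £5,324,000 × 0.7% × 11/12 = £34,162.3333
Total = £35,271.5000

£35,271.50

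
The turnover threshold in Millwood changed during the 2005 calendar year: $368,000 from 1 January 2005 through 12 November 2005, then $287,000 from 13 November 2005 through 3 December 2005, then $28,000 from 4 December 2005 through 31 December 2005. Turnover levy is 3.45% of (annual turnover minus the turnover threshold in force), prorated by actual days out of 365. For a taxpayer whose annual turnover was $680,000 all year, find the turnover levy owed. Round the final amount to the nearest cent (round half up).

1 January – 12 November 2005: 316 days, exemption $368,000 → ($680,000 − $368,000) × 3.45% × 316/365 = $9,318.9699
13 November – 3 December 2005: 21 days, exemption $287,000 → ($680,000 − $287,000) × 3.45% × 21/365 = $780.0781
4 December – 31 December 2005: 28 days, exemption $28,000 → ($680,000 − $28,000) × 3.45% × 28/365 = $1,725.5671
Total = $11,824.6151

$11,824.62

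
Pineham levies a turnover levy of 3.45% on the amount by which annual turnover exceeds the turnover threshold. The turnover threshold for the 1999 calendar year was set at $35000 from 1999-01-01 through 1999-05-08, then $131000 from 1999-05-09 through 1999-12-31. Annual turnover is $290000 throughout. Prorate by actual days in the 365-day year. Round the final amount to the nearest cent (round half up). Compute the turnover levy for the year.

1999-01-01 to 1999-05-08: 128 days, exemption $35000 → ($290000 − $35000) × 3.45% × 128/365 = $3085.1507
1999-05-09 to 1999-12-31: 237 days, exemption $131000 → ($290000 − $131000) × 3.45% × 237/365 = $3561.8178
Total = $6646.9685

$6646.97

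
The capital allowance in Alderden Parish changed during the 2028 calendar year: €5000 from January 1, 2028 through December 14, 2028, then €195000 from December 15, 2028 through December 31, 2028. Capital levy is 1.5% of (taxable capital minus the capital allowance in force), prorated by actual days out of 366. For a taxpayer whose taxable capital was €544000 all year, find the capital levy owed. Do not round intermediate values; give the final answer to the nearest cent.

€7952.62

January 1 – December 14, 2028: 349 days, exemption €5000 → (€544000 − €5000) × 1.5% × 349/366 = €7709.4672
December 15 – December 31, 2028: 17 days, exemption €195000 → (€544000 − €195000) × 1.5% × 17/366 = €243.1557
Total = €7952.6230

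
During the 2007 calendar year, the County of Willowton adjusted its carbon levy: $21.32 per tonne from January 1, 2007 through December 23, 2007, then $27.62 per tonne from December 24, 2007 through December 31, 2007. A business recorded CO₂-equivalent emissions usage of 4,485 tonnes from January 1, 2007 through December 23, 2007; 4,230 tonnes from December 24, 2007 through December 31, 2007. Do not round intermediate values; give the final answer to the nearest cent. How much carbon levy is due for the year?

$212,452.80

January 1 – December 23, 2007: 4,485 tonnes at $21.32/tonne → $95,620.20
December 24 – December 31, 2007: 4,230 tonnes at $27.62/tonne → $116,832.60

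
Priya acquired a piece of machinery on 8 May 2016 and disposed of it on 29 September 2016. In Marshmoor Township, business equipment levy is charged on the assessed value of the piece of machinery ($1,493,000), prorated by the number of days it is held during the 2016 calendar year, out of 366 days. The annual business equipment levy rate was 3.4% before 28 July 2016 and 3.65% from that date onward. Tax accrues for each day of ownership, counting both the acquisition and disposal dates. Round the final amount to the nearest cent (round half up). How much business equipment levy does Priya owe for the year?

8 May – 27 July 2016: 81 days at 3.4% → $1,493,000 × 3.4% × 81/366 = $11,234.2131
28 July – 29 September 2016: 64 days at 3.65% → $1,493,000 × 3.65% × 64/366 = $9,529.0929
Total = $20,763.3060

$20,763.31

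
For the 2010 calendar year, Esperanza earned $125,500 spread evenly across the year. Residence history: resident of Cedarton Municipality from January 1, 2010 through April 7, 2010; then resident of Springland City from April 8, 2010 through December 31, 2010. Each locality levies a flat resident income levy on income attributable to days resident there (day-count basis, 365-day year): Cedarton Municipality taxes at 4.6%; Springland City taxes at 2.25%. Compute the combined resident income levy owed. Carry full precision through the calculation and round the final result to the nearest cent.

$3,607.52

Cedarton Municipality, January 1 – April 7, 2010: 97 days → $125,500 × 4.6% × 97/365 = $1,534.1945
Springland City, April 8 – December 31, 2010: 268 days → $125,500 × 2.25% × 268/365 = $2,073.3288
Total = $3,607.5233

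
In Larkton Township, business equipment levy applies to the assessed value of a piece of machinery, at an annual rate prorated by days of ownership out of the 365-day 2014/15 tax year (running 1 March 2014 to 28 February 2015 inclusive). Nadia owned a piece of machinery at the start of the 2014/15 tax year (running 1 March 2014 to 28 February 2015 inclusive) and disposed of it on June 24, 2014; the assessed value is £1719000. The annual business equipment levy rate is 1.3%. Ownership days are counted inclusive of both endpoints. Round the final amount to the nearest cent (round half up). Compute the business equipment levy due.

Days held (March 1 – June 24, 2014): 116 out of 365
Tax = £1719000 × 1.3% × 116/365 = £7102.0603

£7102.06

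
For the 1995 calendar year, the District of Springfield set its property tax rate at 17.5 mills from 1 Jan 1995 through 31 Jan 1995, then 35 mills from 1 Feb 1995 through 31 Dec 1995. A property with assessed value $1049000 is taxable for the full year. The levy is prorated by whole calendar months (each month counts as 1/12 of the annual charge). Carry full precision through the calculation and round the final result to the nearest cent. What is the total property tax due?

1 Jan – 31 Jan 1995: 1 month at 17.5 mills → $1049000 × 1.75% × 1/12 = $1529.7917
1 Feb – 31 Dec 1995: 11 months at 35 mills → $1049000 × 3.5% × 11/12 = $33655.4167
Total = $35185.2083

$35185.21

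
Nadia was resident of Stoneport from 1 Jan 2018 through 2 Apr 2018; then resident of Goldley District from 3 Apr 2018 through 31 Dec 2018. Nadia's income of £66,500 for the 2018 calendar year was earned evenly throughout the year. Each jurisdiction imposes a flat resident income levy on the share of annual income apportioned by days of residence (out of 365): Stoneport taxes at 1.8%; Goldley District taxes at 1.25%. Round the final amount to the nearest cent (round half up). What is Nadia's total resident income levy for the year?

Stoneport, 1 Jan – 2 Apr 2018: 92 days → £66,500 × 1.8% × 92/365 = £301.7096
Goldley District, 3 Apr – 31 Dec 2018: 273 days → £66,500 × 1.25% × 273/365 = £621.7295
Total = £923.4390

£923.44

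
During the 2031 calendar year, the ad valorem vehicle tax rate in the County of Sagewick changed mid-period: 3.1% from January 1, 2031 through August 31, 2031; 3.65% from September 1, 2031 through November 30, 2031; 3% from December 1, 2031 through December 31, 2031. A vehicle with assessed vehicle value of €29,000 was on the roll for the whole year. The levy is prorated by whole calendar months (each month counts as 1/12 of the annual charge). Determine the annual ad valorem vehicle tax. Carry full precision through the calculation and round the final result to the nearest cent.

January 1 – August 31, 2031: 8 months at 3.1% → €29,000 × 3.1% × 8/12 = €599.3333
September 1 – November 30, 2031: 3 months at 3.65% → €29,000 × 3.65% × 3/12 = €264.6250
December 1 – December 31, 2031: 1 month at 3% → €29,000 × 3% × 1/12 = €72.5000
Total = €936.4583

€936.46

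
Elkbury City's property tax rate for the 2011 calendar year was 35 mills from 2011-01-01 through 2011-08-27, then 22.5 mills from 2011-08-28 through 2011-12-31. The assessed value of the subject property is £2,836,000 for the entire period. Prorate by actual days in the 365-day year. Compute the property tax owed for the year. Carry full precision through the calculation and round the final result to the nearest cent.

£87,022.47

2011-01-01 to 2011-08-27: 239 days at 35 mills → £2,836,000 × 3.5% × 239/365 = £64,994.9041
2011-08-28 to 2011-12-31: 126 days at 22.5 mills → £2,836,000 × 2.25% × 126/365 = £22,027.5616
Total = £87,022.4658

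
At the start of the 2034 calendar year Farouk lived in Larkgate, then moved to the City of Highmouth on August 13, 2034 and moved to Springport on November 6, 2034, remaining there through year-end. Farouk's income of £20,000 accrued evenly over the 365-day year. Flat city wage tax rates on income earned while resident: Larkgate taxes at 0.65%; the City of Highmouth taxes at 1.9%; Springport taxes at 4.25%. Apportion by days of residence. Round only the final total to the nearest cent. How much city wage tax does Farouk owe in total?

£298.68

Larkgate, January 1 – August 12, 2034: 224 days → £20,000 × 0.65% × 224/365 = £79.7808
The City of Highmouth, August 13 – November 5, 2034: 85 days → £20,000 × 1.9% × 85/365 = £88.4932
Springport, November 6 – December 31, 2034: 56 days → £20,000 × 4.25% × 56/365 = £130.4110
Total = £298.6849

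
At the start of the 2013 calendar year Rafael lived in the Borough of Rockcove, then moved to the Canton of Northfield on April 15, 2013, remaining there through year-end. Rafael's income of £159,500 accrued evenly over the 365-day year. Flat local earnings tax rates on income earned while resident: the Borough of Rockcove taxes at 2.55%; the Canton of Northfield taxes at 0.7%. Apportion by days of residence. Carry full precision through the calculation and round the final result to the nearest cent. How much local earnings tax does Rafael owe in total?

The Borough of Rockcove, January 1 – April 14, 2013: 104 days → £159,500 × 2.55% × 104/365 = £1,158.8877
The Canton of Northfield, April 15 – December 31, 2013: 261 days → £159,500 × 0.7% × 261/365 = £798.3740
Total = £1,957.2616

£1,957.26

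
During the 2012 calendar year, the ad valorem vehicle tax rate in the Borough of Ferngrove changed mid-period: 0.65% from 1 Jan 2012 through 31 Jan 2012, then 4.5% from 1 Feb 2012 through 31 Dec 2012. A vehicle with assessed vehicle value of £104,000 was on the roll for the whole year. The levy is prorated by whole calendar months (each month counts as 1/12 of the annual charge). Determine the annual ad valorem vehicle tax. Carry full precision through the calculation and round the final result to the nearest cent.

£4,346.33

1 Jan – 31 Jan 2012: 1 month at 0.65% → £104,000 × 0.65% × 1/12 = £56.3333
1 Feb – 31 Dec 2012: 11 months at 4.5% → £104,000 × 4.5% × 11/12 = £4,290.0000
Total = £4,346.3333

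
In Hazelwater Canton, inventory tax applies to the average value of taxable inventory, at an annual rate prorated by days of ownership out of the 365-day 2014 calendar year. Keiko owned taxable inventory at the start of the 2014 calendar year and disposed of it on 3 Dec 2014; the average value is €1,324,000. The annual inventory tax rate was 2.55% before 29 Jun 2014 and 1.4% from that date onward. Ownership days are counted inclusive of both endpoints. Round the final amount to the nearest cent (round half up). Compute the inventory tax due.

1 Jan – 28 Jun 2014: 179 days at 2.55% → €1,324,000 × 2.55% × 179/365 = €16,557.2548
29 Jun – 3 Dec 2014: 158 days at 1.4% → €1,324,000 × 1.4% × 158/365 = €8,023.8027
Total = €24,581.0575

€24,581.06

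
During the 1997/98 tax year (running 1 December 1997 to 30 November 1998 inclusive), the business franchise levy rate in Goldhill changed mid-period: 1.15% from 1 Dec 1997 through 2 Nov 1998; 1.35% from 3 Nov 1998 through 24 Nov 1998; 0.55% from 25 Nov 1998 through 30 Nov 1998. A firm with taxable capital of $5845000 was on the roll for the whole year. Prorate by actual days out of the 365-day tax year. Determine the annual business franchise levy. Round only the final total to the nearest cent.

1 Dec 1997 – 2 Nov 1998: 337 days at 1.15% → $5845000 × 1.15% × 337/365 = $62061.0890
3 Nov – 24 Nov 1998: 22 days at 1.35% → $5845000 × 1.35% × 22/365 = $4756.0685
25 Nov – 30 Nov 1998: 6 days at 0.55% → $5845000 × 0.55% × 6/365 = $528.4521
Total = $67345.6096

$67345.61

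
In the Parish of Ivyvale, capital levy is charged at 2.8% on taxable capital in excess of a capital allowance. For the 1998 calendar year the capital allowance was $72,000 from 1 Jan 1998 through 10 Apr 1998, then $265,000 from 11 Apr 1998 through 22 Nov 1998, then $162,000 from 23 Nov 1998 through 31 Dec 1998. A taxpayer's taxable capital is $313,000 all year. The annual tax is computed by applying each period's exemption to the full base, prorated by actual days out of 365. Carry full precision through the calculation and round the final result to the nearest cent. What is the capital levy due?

1 Jan – 10 Apr 1998: 100 days, exemption $72,000 → ($313,000 − $72,000) × 2.8% × 100/365 = $1,848.7671
11 Apr – 22 Nov 1998: 226 days, exemption $265,000 → ($313,000 − $265,000) × 2.8% × 226/365 = $832.1753
23 Nov – 31 Dec 1998: 39 days, exemption $162,000 → ($313,000 − $162,000) × 2.8% × 39/365 = $451.7589
Total = $3,132.7014

$3,132.70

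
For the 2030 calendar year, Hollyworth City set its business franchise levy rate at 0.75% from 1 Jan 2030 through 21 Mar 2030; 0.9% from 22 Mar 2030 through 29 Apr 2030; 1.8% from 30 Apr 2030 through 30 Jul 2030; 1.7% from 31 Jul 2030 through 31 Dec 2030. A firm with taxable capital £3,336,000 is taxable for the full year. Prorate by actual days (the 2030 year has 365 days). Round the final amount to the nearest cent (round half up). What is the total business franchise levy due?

1 Jan – 21 Mar 2030: 80 days at 0.75% → £3,336,000 × 0.75% × 80/365 = £5,483.8356
22 Mar – 29 Apr 2030: 39 days at 0.9% → £3,336,000 × 0.9% × 39/365 = £3,208.0438
30 Apr – 30 Jul 2030: 92 days at 1.8% → £3,336,000 × 1.8% × 92/365 = £15,135.3863
31 Jul – 31 Dec 2030: 154 days at 1.7% → £3,336,000 × 1.7% × 154/365 = £23,927.8027
Total = £47,755.0685

£47,755.07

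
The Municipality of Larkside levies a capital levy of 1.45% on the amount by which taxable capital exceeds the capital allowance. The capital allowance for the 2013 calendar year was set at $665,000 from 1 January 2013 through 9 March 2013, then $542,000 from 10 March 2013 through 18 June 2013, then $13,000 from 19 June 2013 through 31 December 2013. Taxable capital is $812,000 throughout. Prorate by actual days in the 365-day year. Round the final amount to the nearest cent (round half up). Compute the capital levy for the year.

$7,701.68

1 January – 9 March 2013: 68 days, exemption $665,000 → ($812,000 − $665,000) × 1.45% × 68/365 = $397.1014
10 March – 18 June 2013: 101 days, exemption $542,000 → ($812,000 − $542,000) × 1.45% × 101/365 = $1,083.3288
19 June – 31 December 2013: 196 days, exemption $13,000 → ($812,000 − $13,000) × 1.45% × 196/365 = $6,221.2548
Total = $7,701.6849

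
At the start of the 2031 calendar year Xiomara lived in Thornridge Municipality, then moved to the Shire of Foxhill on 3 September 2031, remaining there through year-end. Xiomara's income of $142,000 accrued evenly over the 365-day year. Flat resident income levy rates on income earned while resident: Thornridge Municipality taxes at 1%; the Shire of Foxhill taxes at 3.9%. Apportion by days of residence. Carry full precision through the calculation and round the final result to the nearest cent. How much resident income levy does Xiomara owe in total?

Thornridge Municipality, 1 January – 2 September 2031: 245 days → $142,000 × 1% × 245/365 = $953.1507
The Shire of Foxhill, 3 September – 31 December 2031: 120 days → $142,000 × 3.9% × 120/365 = $1,820.7123
Total = $2,773.8630

$2,773.86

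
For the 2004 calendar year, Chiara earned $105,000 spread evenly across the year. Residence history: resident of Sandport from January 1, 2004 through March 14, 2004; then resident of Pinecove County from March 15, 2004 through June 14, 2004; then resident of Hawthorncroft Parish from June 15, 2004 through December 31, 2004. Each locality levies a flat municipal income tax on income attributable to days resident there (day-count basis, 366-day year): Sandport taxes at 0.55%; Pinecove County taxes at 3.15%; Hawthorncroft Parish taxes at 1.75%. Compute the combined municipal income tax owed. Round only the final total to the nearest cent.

$1,952.25

Sandport, January 1 – March 14, 2004: 74 days → $105,000 × 0.55% × 74/366 = $116.7623
Pinecove County, March 15 – June 14, 2004: 92 days → $105,000 × 3.15% × 92/366 = $831.3934
Hawthorncroft Parish, June 15 – December 31, 2004: 200 days → $105,000 × 1.75% × 200/366 = $1,004.0984
Total = $1,952.2541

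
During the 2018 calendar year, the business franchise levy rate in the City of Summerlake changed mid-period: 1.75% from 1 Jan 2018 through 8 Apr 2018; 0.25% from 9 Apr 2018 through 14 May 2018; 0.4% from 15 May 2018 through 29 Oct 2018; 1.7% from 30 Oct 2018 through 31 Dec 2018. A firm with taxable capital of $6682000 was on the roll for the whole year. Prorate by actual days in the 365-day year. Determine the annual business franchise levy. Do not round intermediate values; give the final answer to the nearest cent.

1 Jan – 8 Apr 2018: 98 days at 1.75% → $6682000 × 1.75% × 98/365 = $31396.2466
9 Apr – 14 May 2018: 36 days at 0.25% → $6682000 × 0.25% × 36/365 = $1647.6164
15 May – 29 Oct 2018: 168 days at 0.4% → $6682000 × 0.4% × 168/365 = $12302.2027
30 Oct – 31 Dec 2018: 63 days at 1.7% → $6682000 × 1.7% × 63/365 = $19606.6356
Total = $64952.7014

$64952.70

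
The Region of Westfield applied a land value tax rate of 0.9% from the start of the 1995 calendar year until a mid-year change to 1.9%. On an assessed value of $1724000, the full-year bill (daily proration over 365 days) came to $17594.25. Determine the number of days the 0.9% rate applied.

321 days

Let d = days at the first rate; then 365 − d days at the second rate.
$1724000 × [0.9%·d + 1.9%·(365−d)] / 365 = $17594.25
Solving gives d = 321, so the new rate took effect on November 18, 1995.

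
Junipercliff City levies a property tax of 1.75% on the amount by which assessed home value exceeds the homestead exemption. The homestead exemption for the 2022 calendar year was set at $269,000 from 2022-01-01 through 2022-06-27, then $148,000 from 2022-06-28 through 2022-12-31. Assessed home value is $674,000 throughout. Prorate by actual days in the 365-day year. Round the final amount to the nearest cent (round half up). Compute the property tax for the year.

2022-01-01 to 2022-06-27: 178 days, exemption $269,000 → ($674,000 − $269,000) × 1.75% × 178/365 = $3,456.3699
2022-06-28 to 2022-12-31: 187 days, exemption $148,000 → ($674,000 − $148,000) × 1.75% × 187/365 = $4,715.9863
Total = $8,172.3562

$8,172.36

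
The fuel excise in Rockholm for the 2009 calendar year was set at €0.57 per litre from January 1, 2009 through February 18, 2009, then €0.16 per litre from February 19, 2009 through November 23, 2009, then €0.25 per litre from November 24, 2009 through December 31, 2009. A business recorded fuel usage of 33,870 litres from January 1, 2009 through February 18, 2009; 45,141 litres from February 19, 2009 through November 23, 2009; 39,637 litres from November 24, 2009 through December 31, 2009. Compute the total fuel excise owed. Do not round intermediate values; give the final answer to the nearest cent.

January 1 – February 18, 2009: 33,870 litres at €0.57/litre → €19305.90
February 19 – November 23, 2009: 45,141 litres at €0.16/litre → €7222.56
November 24 – December 31, 2009: 39,637 litres at €0.25/litre → €9909.25

€36437.71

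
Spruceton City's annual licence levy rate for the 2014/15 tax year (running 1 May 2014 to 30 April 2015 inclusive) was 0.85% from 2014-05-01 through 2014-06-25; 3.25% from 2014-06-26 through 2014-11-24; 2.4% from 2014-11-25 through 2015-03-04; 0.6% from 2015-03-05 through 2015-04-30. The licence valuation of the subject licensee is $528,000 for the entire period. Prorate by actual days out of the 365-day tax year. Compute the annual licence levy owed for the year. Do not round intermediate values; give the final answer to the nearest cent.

2014-05-01 to 2014-06-25: 56 days at 0.85% → $528,000 × 0.85% × 56/365 = $688.5699
2014-06-26 to 2014-11-24: 152 days at 3.25% → $528,000 × 3.25% × 152/365 = $7,146.0822
2014-11-25 to 2015-03-04: 100 days at 2.4% → $528,000 × 2.4% × 100/365 = $3,471.7808
2015-03-05 to 2015-04-30: 57 days at 0.6% → $528,000 × 0.6% × 57/365 = $494.7288
Total = $11,801.1616

$11,801.16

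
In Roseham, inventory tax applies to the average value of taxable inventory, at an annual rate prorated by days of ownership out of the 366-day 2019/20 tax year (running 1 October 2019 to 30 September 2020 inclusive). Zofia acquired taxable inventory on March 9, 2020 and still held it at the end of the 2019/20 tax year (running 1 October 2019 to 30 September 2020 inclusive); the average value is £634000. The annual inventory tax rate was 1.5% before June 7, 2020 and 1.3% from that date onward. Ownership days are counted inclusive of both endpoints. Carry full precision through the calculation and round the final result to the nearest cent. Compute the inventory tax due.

£4950.74

March 9 – June 6, 2020: 90 days at 1.5% → £634000 × 1.5% × 90/366 = £2338.5246
June 7 – September 30, 2020: 116 days at 1.3% → £634000 × 1.3% × 116/366 = £2612.2186
Total = £4950.7432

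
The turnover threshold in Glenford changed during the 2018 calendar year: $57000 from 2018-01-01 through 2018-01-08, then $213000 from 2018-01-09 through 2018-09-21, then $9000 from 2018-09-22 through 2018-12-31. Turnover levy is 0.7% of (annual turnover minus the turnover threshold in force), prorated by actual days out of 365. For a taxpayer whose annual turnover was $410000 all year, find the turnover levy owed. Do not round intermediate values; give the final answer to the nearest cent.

2018-01-01 to 2018-01-08: 8 days, exemption $57000 → ($410000 − $57000) × 0.7% × 8/365 = $54.1589
2018-01-09 to 2018-09-21: 256 days, exemption $213000 → ($410000 − $213000) × 0.7% × 256/365 = $967.1890
2018-09-22 to 2018-12-31: 101 days, exemption $9000 → ($410000 − $9000) × 0.7% × 101/365 = $776.7315
Total = $1798.0795

$1798.08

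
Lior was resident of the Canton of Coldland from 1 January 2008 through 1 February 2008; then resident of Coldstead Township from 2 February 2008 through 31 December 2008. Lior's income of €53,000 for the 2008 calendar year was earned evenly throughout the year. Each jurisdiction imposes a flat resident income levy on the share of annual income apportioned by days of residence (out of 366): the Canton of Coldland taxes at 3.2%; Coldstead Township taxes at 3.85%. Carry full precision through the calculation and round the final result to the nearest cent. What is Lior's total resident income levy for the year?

The Canton of Coldland, 1 January – 1 February 2008: 32 days → €53,000 × 3.2% × 32/366 = €148.2842
Coldstead Township, 2 February – 31 December 2008: 334 days → €53,000 × 3.85% × 334/366 = €1,862.0956
Total = €2,010.3798

€2,010.38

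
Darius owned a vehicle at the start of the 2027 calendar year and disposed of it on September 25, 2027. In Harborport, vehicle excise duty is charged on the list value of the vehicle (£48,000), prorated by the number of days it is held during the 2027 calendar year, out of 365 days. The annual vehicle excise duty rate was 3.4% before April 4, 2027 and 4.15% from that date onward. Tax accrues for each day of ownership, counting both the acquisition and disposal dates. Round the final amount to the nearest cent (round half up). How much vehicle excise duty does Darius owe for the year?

£1,370.89

January 1 – April 3, 2027: 93 days at 3.4% → £48,000 × 3.4% × 93/365 = £415.8247
April 4 – September 25, 2027: 175 days at 4.15% → £48,000 × 4.15% × 175/365 = £955.0685
Total = £1,370.8932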